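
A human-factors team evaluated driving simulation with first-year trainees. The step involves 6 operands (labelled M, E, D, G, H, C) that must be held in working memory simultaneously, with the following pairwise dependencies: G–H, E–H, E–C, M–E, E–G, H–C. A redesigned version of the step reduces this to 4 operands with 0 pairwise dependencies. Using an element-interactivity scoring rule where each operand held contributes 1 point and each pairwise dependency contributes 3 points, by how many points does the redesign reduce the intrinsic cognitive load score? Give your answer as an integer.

Original: 6 × 1 + 6 × 3 = 6 + 18 = 24.
Redesigned: 4 × 1 + 0 × 3 = 4 + 0 = 4.
Reduction = 24 − 4 = 20.

20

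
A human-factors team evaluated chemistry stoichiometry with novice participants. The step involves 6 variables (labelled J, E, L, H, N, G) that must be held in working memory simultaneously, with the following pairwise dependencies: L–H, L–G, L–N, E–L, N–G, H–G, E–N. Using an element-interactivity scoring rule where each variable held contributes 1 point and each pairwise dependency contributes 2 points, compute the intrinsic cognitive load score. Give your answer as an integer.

20

Count of variables held simultaneously: 6.
Count of pairwise dependencies listed: 7.
Element contribution: 6 × 1 = 6.
Interaction contribution: 7 × 2 = 14.
Intrinsic load = 6 + 14 = 20.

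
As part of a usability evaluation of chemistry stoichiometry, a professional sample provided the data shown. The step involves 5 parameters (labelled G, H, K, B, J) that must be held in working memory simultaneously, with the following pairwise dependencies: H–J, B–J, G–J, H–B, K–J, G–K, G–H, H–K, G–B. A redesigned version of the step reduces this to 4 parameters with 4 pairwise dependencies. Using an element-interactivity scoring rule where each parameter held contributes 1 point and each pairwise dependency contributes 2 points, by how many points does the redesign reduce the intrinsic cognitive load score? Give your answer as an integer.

Original: 5 × 1 + 9 × 2 = 5 + 18 = 23.
Redesigned: 4 × 1 + 4 × 2 = 4 + 8 = 12.
Reduction = 23 − 12 = 11.

11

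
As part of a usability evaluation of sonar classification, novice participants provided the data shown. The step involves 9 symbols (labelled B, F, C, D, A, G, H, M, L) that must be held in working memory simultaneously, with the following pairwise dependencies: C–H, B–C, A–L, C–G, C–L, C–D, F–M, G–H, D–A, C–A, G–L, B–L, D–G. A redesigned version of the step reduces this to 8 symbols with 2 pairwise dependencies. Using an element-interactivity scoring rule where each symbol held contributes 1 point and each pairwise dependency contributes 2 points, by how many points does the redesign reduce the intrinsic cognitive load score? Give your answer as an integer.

Original: 9 × 1 + 13 × 2 = 9 + 26 = 35.
Redesigned: 8 × 1 + 2 × 2 = 8 + 4 = 12.
Reduction = 35 − 12 = 23.

23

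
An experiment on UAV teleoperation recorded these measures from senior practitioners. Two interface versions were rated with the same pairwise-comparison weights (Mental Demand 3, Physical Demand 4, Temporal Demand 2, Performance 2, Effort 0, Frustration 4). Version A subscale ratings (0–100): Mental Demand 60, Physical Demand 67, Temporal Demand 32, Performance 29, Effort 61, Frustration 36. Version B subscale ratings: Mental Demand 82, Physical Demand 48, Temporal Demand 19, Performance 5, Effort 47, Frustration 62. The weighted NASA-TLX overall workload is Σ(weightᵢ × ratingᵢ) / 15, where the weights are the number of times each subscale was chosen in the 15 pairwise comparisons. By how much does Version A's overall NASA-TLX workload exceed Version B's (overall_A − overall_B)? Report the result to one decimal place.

Version A weighted sum = 3·60 + 4·67 + 2·32 + 2·29 + 0·61 + 4·36 = 180 + 268 + 64 + 58 + 0 + 144 = 714; overall_A = 714/15 = 47.6000.
Version B weighted sum = 3·82 + 4·48 + 2·19 + 2·5 + 0·47 + 4·62 = 246 + 192 + 38 + 10 + 0 + 248 = 734; overall_B = 734/15 = 48.9333.
Difference = 47.6000 − 48.9333 = -1.3333 ≈ -1.3.

-1.3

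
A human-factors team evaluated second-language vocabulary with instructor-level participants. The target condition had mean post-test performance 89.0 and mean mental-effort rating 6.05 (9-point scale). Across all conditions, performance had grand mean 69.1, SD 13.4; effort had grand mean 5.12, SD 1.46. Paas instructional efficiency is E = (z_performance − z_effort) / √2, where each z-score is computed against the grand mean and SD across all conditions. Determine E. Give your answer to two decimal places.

z_performance = (89.0 − 69.1) / 13.4 = 19.9000 / 13.4 = 1.4851.
z_effort = (6.05 − 5.12) / 1.46 = 0.9300 / 1.46 = 0.6370.
z_P − z_E = 1.4851 − 0.6370 = 0.8481.
E = 0.8481 / √2 = 0.8481 / 1.41421 = 0.5997 ≈ 0.60.

0.60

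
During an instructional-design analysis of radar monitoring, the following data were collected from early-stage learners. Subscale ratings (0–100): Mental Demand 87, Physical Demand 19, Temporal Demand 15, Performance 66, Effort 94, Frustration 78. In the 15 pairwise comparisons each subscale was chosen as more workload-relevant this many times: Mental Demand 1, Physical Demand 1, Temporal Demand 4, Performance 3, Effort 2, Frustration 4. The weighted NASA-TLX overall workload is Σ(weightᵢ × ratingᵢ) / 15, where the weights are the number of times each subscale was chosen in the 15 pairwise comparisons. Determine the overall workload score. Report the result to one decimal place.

57.6

The tallies are the weights (they sum to 15).
Weighted sum = 1·87 + 1·19 + 4·15 + 3·66 + 2·94 + 4·78
            = 87 + 19 + 60 + 198 + 188 + 312 = 864.
Overall workload = 864 / 15 = 57.6000 ≈ 57.6.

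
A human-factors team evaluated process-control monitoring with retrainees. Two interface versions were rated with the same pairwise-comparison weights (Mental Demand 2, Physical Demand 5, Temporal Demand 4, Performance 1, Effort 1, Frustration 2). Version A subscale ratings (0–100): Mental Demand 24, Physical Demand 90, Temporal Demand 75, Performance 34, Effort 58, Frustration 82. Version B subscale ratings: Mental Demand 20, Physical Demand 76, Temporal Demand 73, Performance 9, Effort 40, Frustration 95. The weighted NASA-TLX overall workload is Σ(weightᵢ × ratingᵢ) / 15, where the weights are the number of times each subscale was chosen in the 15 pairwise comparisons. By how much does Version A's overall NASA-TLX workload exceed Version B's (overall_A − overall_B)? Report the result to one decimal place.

6.9

Version A weighted sum = 2·24 + 5·90 + 4·75 + 1·34 + 1·58 + 2·82 = 48 + 450 + 300 + 34 + 58 + 164 = 1054; overall_A = 1054/15 = 70.2667.
Version B weighted sum = 2·20 + 5·76 + 4·73 + 1·9 + 1·40 + 2·95 = 40 + 380 + 292 + 9 + 40 + 190 = 951; overall_B = 951/15 = 63.4000.
Difference = 70.2667 − 63.4000 = 6.8667 ≈ 6.9.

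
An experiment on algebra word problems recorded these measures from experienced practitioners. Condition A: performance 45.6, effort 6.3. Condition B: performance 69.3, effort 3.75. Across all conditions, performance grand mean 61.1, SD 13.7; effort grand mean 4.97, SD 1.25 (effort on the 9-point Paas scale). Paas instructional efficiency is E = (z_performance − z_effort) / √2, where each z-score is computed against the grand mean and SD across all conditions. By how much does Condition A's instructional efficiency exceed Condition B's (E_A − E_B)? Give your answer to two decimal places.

Condition A: z_P = (45.6 − 61.1)/13.7 = -1.1314; z_E = (6.3 − 4.97)/1.25 = 1.0640; E_A = (-1.1314 − 1.0640)/√2 = -1.5524.
Condition B: z_P = (69.3 − 61.1)/13.7 = 0.5985; z_E = (3.75 − 4.97)/1.25 = -0.9760; E_B = (0.5985 − (-0.9760))/√2 = 1.1133.
E_A − E_B = -1.5524 − 1.1133 = -2.6657 ≈ -2.67.

-2.67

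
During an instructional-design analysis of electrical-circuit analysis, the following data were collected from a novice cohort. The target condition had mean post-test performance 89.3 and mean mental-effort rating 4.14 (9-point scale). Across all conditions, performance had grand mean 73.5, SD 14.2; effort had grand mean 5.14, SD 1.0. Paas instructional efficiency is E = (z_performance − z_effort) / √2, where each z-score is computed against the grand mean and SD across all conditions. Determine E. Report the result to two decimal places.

1.49

z_performance = (89.3 − 73.5) / 14.2 = 15.8000 / 14.2 = 1.1127.
z_effort = (4.14 − 5.14) / 1.0 = -1.0000 / 1.0 = -1.0000.
z_P − z_E = 1.1127 − (-1.0000) = 2.1127.
E = 2.1127 / √2 = 2.1127 / 1.41421 = 1.4939 ≈ 1.49.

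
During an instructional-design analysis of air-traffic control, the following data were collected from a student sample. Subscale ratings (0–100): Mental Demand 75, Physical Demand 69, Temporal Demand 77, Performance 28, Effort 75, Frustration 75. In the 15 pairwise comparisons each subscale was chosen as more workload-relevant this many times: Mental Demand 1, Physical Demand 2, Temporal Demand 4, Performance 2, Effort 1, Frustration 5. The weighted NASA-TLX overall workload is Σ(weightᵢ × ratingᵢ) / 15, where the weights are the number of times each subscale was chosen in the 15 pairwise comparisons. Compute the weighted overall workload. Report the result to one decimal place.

68.5

The tallies are the weights (they sum to 15).
Weighted sum = 1·75 + 2·69 + 4·77 + 2·28 + 1·75 + 5·75
            = 75 + 138 + 308 + 56 + 75 + 375 = 1027.
Overall workload = 1027 / 15 = 68.4667 ≈ 68.5.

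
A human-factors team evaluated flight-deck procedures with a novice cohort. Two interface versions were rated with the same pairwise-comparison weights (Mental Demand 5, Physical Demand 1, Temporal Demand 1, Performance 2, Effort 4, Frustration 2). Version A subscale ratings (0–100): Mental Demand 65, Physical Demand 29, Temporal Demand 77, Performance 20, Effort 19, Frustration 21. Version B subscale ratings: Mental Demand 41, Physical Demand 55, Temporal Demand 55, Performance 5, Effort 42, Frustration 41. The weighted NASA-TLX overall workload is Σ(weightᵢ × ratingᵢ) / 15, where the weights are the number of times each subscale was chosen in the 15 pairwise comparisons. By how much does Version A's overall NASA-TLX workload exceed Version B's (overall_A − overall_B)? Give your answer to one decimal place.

0.9

Version A weighted sum = 5·65 + 1·29 + 1·77 + 2·20 + 4·19 + 2·21 = 325 + 29 + 77 + 40 + 76 + 42 = 589; overall_A = 589/15 = 39.2667.
Version B weighted sum = 5·41 + 1·55 + 1·55 + 2·5 + 4·42 + 2·41 = 205 + 55 + 55 + 10 + 168 + 82 = 575; overall_B = 575/15 = 38.3333.
Difference = 39.2667 − 38.3333 = 0.9334 ≈ 0.9.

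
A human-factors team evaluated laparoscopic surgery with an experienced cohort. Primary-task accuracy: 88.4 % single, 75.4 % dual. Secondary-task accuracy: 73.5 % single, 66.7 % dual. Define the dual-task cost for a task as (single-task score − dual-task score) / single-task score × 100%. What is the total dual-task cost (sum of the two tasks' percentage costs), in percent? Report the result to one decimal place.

24.0

Primary cost = (88.4 − 75.4) / 88.4 × 100% = 14.7059%.
Secondary cost = (73.5 − 66.7) / 73.5 × 100% = 9.2517%.
Total = 14.7059% + 9.2517% = 23.9576% ≈ 24.0%.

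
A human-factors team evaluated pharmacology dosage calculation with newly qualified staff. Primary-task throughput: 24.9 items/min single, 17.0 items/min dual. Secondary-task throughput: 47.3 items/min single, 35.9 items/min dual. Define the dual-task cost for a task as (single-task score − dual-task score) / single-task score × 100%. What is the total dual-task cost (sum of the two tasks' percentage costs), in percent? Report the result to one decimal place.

Primary cost = (24.9 − 17.0) / 24.9 × 100% = 31.7269%.
Secondary cost = (47.3 − 35.9) / 47.3 × 100% = 24.1015%.
Total = 31.7269% + 24.1015% = 55.8284% ≈ 55.8%.

55.8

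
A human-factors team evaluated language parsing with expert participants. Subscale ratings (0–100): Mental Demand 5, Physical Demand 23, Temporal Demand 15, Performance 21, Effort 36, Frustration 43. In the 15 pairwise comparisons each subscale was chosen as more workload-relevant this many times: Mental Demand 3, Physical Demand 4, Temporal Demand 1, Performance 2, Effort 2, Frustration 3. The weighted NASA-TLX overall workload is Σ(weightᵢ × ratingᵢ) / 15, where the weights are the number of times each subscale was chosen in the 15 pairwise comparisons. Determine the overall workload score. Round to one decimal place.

24.3

The tallies are the weights (they sum to 15).
Weighted sum = 3·5 + 4·23 + 1·15 + 2·21 + 2·36 + 3·43
            = 15 + 92 + 15 + 42 + 72 + 129 = 365.
Overall workload = 365 / 15 = 24.3333 ≈ 24.3.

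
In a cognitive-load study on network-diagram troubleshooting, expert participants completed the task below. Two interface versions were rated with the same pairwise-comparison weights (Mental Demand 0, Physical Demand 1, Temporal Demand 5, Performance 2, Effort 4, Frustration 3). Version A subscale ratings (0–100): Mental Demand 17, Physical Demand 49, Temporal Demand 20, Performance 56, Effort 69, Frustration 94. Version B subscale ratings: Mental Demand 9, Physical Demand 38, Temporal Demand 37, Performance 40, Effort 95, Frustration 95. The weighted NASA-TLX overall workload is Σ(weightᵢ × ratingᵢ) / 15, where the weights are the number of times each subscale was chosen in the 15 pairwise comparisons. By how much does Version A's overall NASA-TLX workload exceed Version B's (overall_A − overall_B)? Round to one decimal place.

Version A weighted sum = 0·17 + 1·49 + 5·20 + 2·56 + 4·69 + 3·94 = 0 + 49 + 100 + 112 + 276 + 282 = 819; overall_A = 819/15 = 54.6000.
Version B weighted sum = 0·9 + 1·38 + 5·37 + 2·40 + 4·95 + 3·95 = 0 + 38 + 185 + 80 + 380 + 285 = 968; overall_B = 968/15 = 64.5333.
Difference = 54.6000 − 64.5333 = -9.9333 ≈ -9.9.

-9.9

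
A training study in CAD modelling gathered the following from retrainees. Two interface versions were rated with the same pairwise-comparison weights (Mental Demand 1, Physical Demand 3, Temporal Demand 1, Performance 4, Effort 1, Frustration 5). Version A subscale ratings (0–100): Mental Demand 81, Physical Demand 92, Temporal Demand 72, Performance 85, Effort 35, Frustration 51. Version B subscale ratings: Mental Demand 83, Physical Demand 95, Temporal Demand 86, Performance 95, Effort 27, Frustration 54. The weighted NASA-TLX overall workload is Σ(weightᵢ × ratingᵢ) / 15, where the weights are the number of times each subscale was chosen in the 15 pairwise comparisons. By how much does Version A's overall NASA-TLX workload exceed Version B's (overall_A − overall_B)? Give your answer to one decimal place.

-4.8

Version A weighted sum = 1·81 + 3·92 + 1·72 + 4·85 + 1·35 + 5·51 = 81 + 276 + 72 + 340 + 35 + 255 = 1059; overall_A = 1059/15 = 70.6000.
Version B weighted sum = 1·83 + 3·95 + 1·86 + 4·95 + 1·27 + 5·54 = 83 + 285 + 86 + 380 + 27 + 270 = 1131; overall_B = 1131/15 = 75.4000.
Difference = 70.6000 − 75.4000 = -4.8000 ≈ -4.8.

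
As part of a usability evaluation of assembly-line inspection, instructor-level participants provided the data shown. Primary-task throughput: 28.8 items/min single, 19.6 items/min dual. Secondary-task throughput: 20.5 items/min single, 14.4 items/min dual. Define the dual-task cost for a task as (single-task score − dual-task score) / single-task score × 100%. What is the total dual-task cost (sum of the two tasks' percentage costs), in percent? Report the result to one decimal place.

61.7

Primary cost = (28.8 − 19.6) / 28.8 × 100% = 31.9444%.
Secondary cost = (20.5 − 14.4) / 20.5 × 100% = 29.7561%.
Total = 31.9444% + 29.7561% = 61.7005% ≈ 61.7%.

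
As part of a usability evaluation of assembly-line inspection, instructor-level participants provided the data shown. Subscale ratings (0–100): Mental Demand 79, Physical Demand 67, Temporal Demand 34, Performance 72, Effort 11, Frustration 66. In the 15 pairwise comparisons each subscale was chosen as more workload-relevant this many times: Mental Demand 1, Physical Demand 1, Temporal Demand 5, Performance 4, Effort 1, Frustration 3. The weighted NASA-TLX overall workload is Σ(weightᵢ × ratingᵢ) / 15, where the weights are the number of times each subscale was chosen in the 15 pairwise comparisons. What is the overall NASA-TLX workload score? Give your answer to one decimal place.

54.2

The tallies are the weights (they sum to 15).
Weighted sum = 1·79 + 1·67 + 5·34 + 4·72 + 1·11 + 3·66
            = 79 + 67 + 170 + 288 + 11 + 198 = 813.
Overall workload = 813 / 15 = 54.2000 ≈ 54.2.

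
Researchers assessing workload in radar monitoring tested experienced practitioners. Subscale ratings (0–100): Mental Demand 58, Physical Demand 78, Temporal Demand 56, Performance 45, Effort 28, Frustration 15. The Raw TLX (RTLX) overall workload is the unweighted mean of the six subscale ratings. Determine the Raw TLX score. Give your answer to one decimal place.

Sum of ratings = 58 + 78 + 56 + 45 + 28 + 15 = 280.
RTLX = 280 / 6 = 46.6667 ≈ 46.7.

46.7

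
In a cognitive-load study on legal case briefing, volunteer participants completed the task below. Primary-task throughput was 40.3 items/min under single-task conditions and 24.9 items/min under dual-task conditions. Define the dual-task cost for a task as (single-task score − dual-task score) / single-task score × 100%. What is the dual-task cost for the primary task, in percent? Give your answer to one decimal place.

38.2

Cost = (40.3 − 24.9) / 40.3 × 100%
     = 15.4000 / 40.3 × 100% = 38.2134%.
≈ 38.2%.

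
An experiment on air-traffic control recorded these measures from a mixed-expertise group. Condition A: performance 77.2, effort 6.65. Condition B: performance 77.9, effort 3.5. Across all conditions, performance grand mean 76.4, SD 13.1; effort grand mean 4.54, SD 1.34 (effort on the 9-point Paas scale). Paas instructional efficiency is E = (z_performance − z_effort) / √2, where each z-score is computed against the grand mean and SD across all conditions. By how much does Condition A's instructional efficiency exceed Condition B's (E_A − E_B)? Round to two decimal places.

Condition A: z_P = (77.2 − 76.4)/13.1 = 0.0611; z_E = (6.65 − 4.54)/1.34 = 1.5746; E_A = (0.0611 − 1.5746)/√2 = -1.0702.
Condition B: z_P = (77.9 − 76.4)/13.1 = 0.1145; z_E = (3.5 − 4.54)/1.34 = -0.7761; E_B = (0.1145 − (-0.7761))/√2 = 0.6297.
E_A − E_B = -1.0702 − 0.6297 = -1.6999 ≈ -1.70.

-1.70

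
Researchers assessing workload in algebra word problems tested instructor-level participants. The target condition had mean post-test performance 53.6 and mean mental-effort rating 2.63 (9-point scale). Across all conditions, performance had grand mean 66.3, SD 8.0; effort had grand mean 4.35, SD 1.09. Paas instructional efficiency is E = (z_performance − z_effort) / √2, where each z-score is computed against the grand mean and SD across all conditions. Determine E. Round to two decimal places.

z_performance = (53.6 − 66.3) / 8.0 = -12.7000 / 8.0 = -1.5875.
z_effort = (2.63 − 4.35) / 1.09 = -1.7200 / 1.09 = -1.5780.
z_P − z_E = -1.5875 − (-1.5780) = -0.0095.
E = -0.0095 / √2 = -0.0095 / 1.41421 = -0.0067 ≈ -0.01.

-0.01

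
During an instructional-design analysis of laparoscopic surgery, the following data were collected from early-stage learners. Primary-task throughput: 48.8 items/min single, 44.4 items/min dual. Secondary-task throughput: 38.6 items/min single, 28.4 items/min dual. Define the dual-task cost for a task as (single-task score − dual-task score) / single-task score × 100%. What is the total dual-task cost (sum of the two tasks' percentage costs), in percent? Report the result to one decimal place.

35.4

Primary cost = (48.8 − 44.4) / 48.8 × 100% = 9.0164%.
Secondary cost = (38.6 − 28.4) / 38.6 × 100% = 26.4249%.
Total = 9.0164% + 26.4249% = 35.4413% ≈ 35.4%.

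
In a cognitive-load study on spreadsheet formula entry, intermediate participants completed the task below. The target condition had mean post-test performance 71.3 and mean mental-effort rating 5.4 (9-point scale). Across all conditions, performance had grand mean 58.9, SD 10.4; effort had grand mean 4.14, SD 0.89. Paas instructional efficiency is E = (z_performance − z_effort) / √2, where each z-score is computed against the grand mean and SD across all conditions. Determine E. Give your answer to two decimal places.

-0.16

z_performance = (71.3 − 58.9) / 10.4 = 12.4000 / 10.4 = 1.1923.
z_effort = (5.4 − 4.14) / 0.89 = 1.2600 / 0.89 = 1.4157.
z_P − z_E = 1.1923 − 1.4157 = -0.2234.
E = -0.2234 / √2 = -0.2234 / 1.41421 = -0.1580 ≈ -0.16.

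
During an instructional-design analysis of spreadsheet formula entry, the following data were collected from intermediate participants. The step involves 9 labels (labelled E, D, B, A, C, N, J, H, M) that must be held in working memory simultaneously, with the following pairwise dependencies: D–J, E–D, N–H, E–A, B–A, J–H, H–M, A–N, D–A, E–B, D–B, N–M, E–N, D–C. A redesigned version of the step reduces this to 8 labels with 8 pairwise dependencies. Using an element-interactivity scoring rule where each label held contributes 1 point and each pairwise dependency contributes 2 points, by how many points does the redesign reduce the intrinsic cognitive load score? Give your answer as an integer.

Original: 9 × 1 + 14 × 2 = 9 + 28 = 37.
Redesigned: 8 × 1 + 8 × 2 = 8 + 16 = 24.
Reduction = 37 − 24 = 13.

13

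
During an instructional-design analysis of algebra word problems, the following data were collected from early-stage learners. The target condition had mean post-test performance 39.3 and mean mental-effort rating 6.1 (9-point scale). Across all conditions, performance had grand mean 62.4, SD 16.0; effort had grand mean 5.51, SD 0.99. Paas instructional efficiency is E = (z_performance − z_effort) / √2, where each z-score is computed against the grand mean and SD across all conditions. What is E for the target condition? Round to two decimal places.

z_performance = (39.3 − 62.4) / 16.0 = -23.1000 / 16.0 = -1.4438.
z_effort = (6.1 − 5.51) / 0.99 = 0.5900 / 0.99 = 0.5960.
z_P − z_E = -1.4438 − 0.5960 = -2.0398.
E = -2.0398 / √2 = -2.0398 / 1.41421 = -1.4424 ≈ -1.44.

-1.44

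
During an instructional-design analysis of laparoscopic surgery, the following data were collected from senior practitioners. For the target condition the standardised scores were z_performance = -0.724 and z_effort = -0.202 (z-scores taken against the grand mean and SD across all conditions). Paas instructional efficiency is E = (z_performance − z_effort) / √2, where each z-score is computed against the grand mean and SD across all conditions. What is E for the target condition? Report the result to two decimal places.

-0.37

z_P − z_E = -0.724 − (-0.202) = -0.5220.
E = -0.5220 / √2 = -0.5220 / 1.41421 = -0.3691 ≈ -0.37.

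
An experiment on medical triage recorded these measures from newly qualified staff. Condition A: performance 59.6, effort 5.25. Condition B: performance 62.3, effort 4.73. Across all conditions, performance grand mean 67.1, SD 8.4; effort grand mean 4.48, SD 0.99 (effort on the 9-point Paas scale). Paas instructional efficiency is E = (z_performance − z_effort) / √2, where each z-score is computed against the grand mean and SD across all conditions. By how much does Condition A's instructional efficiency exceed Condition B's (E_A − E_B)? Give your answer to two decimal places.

-0.60

Condition A: z_P = (59.6 − 67.1)/8.4 = -0.8929; z_E = (5.25 − 4.48)/0.99 = 0.7778; E_A = (-0.8929 − 0.7778)/√2 = -1.1814.
Condition B: z_P = (62.3 − 67.1)/8.4 = -0.5714; z_E = (4.73 − 4.48)/0.99 = 0.2525; E_B = (-0.5714 − 0.2525)/√2 = -0.5826.
E_A − E_B = -1.1814 − (-0.5826) = -0.5988 ≈ -0.60.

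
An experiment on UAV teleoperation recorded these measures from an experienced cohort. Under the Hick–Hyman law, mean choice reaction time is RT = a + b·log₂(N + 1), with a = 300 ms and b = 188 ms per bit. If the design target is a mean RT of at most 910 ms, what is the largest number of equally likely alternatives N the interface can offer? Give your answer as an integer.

Set 300 + 188·log₂(N + 1) ≤ 910.
log₂(N + 1) ≤ (910 − 300) / 188 = 3.2447.
N + 1 ≤ 2^3.2447 = 9.4788.
N ≤ 8.4788, so the largest integer N is 8.

8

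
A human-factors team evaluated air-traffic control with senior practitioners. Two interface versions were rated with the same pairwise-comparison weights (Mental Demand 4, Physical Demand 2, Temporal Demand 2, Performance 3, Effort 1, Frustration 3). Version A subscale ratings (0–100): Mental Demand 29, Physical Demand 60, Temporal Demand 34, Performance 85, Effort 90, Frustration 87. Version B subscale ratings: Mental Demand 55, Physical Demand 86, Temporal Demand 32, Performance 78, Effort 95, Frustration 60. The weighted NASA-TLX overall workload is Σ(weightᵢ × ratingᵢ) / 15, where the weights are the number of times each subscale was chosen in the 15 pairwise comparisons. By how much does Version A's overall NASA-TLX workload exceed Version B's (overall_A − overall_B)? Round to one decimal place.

Version A weighted sum = 4·29 + 2·60 + 2·34 + 3·85 + 1·90 + 3·87 = 116 + 120 + 68 + 255 + 90 + 261 = 910; overall_A = 910/15 = 60.6667.
Version B weighted sum = 4·55 + 2·86 + 2·32 + 3·78 + 1·95 + 3·60 = 220 + 172 + 64 + 234 + 95 + 180 = 965; overall_B = 965/15 = 64.3333.
Difference = 60.6667 − 64.3333 = -3.6666 ≈ -3.7.

-3.7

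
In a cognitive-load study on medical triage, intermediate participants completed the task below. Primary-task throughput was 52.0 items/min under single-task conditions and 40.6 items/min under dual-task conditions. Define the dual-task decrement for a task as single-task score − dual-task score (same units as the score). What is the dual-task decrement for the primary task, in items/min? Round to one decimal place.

11.4

Decrement = 52.0 − 40.6 = 11.4000 items/min ≈ 11.4 items/min.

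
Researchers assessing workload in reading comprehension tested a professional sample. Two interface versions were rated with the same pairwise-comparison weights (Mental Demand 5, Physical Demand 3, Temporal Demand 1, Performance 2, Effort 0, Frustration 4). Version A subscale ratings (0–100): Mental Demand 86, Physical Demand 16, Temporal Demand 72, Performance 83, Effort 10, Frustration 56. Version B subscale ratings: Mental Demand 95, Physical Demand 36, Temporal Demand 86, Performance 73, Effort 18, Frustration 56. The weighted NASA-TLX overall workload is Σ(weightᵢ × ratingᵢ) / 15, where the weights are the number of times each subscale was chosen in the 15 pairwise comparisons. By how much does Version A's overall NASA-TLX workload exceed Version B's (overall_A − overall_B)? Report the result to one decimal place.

-6.6

Version A weighted sum = 5·86 + 3·16 + 1·72 + 2·83 + 0·10 + 4·56 = 430 + 48 + 72 + 166 + 0 + 224 = 940; overall_A = 940/15 = 62.6667.
Version B weighted sum = 5·95 + 3·36 + 1·86 + 2·73 + 0·18 + 4·56 = 475 + 108 + 86 + 146 + 0 + 224 = 1039; overall_B = 1039/15 = 69.2667.
Difference = 62.6667 − 69.2667 = -6.6000 ≈ -6.6.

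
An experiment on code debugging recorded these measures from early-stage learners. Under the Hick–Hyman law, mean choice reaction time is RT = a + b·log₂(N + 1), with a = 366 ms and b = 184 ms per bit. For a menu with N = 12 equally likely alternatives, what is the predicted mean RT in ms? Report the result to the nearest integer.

1047

log₂(12 + 1) = log₂(13) = 3.7004.
RT = 366 + 184 × 3.7004 = 366 + 680.8736 = 1046.8736 ms.
≈ 1047 ms.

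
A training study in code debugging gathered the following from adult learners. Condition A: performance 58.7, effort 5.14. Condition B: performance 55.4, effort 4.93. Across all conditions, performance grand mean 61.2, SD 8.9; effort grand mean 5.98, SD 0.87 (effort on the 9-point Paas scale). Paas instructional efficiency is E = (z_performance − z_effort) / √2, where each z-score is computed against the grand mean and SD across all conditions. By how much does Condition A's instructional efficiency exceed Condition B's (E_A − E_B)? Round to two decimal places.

Condition A: z_P = (58.7 − 61.2)/8.9 = -0.2809; z_E = (5.14 − 5.98)/0.87 = -0.9655; E_A = (-0.2809 − (-0.9655))/√2 = 0.4841.
Condition B: z_P = (55.4 − 61.2)/8.9 = -0.6517; z_E = (4.93 − 5.98)/0.87 = -1.2069; E_B = (-0.6517 − (-1.2069))/√2 = 0.3926.
E_A − E_B = 0.4841 − 0.3926 = 0.0915 ≈ 0.09.

0.09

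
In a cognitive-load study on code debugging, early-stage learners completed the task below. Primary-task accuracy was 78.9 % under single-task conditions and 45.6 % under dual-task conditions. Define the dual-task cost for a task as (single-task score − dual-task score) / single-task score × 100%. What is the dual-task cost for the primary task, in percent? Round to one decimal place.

Cost = (78.9 − 45.6) / 78.9 × 100%
     = 33.3000 / 78.9 × 100% = 42.2053%.
≈ 42.2%.

42.2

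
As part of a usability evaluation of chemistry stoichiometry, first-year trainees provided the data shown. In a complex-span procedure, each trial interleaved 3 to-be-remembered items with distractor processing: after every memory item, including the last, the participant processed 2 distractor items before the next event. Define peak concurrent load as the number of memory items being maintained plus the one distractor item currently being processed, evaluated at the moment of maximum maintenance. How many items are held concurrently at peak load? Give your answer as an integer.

4

Maintenance is greatest during the distractor(s) after memory item 3: all 3 memory items are being held.
One distractor item is concurrently being processed.
Peak concurrent load = 3 + 1 = 4 items.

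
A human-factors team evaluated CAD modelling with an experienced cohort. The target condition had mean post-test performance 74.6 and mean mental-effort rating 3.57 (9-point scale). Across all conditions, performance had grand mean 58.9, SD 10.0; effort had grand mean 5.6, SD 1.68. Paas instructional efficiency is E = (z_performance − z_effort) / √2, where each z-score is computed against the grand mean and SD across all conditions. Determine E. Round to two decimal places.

z_performance = (74.6 − 58.9) / 10.0 = 15.7000 / 10.0 = 1.5700.
z_effort = (3.57 − 5.6) / 1.68 = -2.0300 / 1.68 = -1.2083.
z_P − z_E = 1.5700 − (-1.2083) = 2.7783.
E = 2.7783 / √2 = 2.7783 / 1.41421 = 1.9646 ≈ 1.96.

1.96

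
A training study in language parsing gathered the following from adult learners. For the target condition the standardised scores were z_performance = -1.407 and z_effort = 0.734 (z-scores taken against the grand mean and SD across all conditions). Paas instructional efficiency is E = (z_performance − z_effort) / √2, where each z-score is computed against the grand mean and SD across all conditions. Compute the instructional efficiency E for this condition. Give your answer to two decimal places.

-1.51

z_P − z_E = -1.407 − 0.734 = -2.1410.
E = -2.1410 / √2 = -2.1410 / 1.41421 = -1.5139 ≈ -1.51.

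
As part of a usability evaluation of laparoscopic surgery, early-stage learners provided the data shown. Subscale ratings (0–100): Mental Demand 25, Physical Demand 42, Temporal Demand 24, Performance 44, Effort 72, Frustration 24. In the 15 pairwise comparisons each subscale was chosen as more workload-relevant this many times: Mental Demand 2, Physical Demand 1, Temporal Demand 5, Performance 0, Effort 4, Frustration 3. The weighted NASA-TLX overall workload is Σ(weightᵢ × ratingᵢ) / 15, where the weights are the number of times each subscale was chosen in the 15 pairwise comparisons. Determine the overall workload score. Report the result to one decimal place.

The tallies are the weights (they sum to 15).
Weighted sum = 2·25 + 1·42 + 5·24 + 0·44 + 4·72 + 3·24
            = 50 + 42 + 120 + 0 + 288 + 72 = 572.
Overall workload = 572 / 15 = 38.1333 ≈ 38.1.

38.1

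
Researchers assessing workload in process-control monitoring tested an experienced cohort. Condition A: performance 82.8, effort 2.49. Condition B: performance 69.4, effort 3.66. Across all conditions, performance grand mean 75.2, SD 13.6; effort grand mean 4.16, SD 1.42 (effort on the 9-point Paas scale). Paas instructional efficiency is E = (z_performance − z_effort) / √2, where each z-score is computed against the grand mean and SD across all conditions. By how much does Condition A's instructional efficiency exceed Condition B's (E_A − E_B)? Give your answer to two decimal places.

Condition A: z_P = (82.8 − 75.2)/13.6 = 0.5588; z_E = (2.49 − 4.16)/1.42 = -1.1761; E_A = (0.5588 − (-1.1761))/√2 = 1.2268.
Condition B: z_P = (69.4 − 75.2)/13.6 = -0.4265; z_E = (3.66 − 4.16)/1.42 = -0.3521; E_B = (-0.4265 − (-0.3521))/√2 = -0.0526.
E_A − E_B = 1.2268 − (-0.0526) = 1.2794 ≈ 1.28.

1.28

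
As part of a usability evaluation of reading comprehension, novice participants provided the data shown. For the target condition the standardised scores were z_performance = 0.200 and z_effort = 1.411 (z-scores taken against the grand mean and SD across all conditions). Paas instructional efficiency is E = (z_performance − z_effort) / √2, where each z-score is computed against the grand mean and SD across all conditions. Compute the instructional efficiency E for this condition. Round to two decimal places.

z_P − z_E = 0.200 − 1.411 = -1.2110.
E = -1.2110 / √2 = -1.2110 / 1.41421 = -0.8563 ≈ -0.86.

-0.86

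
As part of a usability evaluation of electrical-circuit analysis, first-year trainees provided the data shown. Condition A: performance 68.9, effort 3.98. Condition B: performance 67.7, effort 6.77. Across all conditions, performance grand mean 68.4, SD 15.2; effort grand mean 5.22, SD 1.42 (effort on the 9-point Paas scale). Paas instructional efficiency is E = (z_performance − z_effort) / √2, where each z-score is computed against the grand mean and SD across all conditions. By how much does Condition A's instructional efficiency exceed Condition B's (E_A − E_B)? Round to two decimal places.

Condition A: z_P = (68.9 − 68.4)/15.2 = 0.0329; z_E = (3.98 − 5.22)/1.42 = -0.8732; E_A = (0.0329 − (-0.8732))/√2 = 0.6407.
Condition B: z_P = (67.7 − 68.4)/15.2 = -0.0461; z_E = (6.77 − 5.22)/1.42 = 1.0915; E_B = (-0.0461 − 1.0915)/√2 = -0.8044.
E_A − E_B = 0.6407 − (-0.8044) = 1.4451 ≈ 1.45.

1.45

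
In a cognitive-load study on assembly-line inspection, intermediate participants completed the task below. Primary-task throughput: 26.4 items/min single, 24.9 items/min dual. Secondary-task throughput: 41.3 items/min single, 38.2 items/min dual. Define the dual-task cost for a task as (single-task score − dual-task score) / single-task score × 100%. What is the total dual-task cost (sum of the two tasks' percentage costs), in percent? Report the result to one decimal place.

Primary cost = (26.4 − 24.9) / 26.4 × 100% = 5.6818%.
Secondary cost = (41.3 − 38.2) / 41.3 × 100% = 7.5061%.
Total = 5.6818% + 7.5061% = 13.1879% ≈ 13.2%.

13.2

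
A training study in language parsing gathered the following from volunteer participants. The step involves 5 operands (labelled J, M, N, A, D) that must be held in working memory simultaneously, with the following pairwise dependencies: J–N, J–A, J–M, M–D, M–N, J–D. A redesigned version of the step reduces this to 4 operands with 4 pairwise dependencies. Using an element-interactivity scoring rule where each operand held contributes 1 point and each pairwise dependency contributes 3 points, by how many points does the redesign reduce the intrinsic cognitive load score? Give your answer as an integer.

7

Original: 5 × 1 + 6 × 3 = 5 + 18 = 23.
Redesigned: 4 × 1 + 4 × 3 = 4 + 12 = 16.
Reduction = 23 − 16 = 7.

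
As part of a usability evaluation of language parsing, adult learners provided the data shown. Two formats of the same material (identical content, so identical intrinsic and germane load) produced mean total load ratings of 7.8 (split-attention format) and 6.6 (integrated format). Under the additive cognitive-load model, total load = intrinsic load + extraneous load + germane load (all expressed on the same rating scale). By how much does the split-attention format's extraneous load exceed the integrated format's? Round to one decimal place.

Intrinsic and germane load are equal across formats, so the difference in total load equals the difference in extraneous load.
Extraneous-load difference = 7.8 − 6.6 = 1.2.

1.2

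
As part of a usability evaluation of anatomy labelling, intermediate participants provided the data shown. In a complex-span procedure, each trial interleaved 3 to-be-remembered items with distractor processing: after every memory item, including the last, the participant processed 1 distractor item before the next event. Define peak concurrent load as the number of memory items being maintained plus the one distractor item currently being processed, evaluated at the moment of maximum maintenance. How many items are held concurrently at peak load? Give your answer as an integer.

Maintenance is greatest during the distractor(s) after memory item 3: all 3 memory items are being held.
One distractor item is concurrently being processed.
Peak concurrent load = 3 + 1 = 4 items.

4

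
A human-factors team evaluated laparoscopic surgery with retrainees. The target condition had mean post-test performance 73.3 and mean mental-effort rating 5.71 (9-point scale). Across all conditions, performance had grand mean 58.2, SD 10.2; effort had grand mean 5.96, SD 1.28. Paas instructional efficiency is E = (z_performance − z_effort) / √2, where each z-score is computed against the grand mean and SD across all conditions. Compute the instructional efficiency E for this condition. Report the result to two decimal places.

1.18

z_performance = (73.3 − 58.2) / 10.2 = 15.1000 / 10.2 = 1.4804.
z_effort = (5.71 − 5.96) / 1.28 = -0.2500 / 1.28 = -0.1953.
z_P − z_E = 1.4804 − (-0.1953) = 1.6757.
E = 1.6757 / √2 = 1.6757 / 1.41421 = 1.1849 ≈ 1.18.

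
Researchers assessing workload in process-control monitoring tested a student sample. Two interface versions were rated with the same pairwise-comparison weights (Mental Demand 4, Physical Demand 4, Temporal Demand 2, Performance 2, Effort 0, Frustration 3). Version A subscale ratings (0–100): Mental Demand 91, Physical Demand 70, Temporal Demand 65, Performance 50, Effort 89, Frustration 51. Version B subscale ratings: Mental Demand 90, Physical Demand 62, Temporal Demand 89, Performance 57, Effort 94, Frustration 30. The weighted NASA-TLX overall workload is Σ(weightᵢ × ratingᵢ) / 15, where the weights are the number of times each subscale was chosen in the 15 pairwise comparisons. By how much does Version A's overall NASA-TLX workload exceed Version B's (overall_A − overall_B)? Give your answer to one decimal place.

2.5

Version A weighted sum = 4·91 + 4·70 + 2·65 + 2·50 + 0·89 + 3·51 = 364 + 280 + 130 + 100 + 0 + 153 = 1027; overall_A = 1027/15 = 68.4667.
Version B weighted sum = 4·90 + 4·62 + 2·89 + 2·57 + 0·94 + 3·30 = 360 + 248 + 178 + 114 + 0 + 90 = 990; overall_B = 990/15 = 66.0000.
Difference = 68.4667 − 66.0000 = 2.4667 ≈ 2.5.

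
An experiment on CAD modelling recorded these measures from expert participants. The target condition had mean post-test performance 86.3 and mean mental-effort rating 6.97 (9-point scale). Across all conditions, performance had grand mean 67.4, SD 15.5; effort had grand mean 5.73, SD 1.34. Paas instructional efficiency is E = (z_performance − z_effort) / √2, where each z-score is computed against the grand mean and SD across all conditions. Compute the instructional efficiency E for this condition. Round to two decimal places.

0.21

z_performance = (86.3 − 67.4) / 15.5 = 18.9000 / 15.5 = 1.2194.
z_effort = (6.97 − 5.73) / 1.34 = 1.2400 / 1.34 = 0.9254.
z_P − z_E = 1.2194 − 0.9254 = 0.2940.
E = 0.2940 / √2 = 0.2940 / 1.41421 = 0.2079 ≈ 0.21.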